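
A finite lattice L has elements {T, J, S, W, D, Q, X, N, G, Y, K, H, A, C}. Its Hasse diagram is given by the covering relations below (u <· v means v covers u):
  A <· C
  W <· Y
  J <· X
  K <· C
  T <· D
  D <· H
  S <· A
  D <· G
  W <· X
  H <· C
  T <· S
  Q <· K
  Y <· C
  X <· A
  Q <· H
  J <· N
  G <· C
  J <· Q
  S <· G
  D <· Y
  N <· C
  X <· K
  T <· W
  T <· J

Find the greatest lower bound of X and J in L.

J

Common lower bounds of {X, J}: J, T.
The greatest among these is J.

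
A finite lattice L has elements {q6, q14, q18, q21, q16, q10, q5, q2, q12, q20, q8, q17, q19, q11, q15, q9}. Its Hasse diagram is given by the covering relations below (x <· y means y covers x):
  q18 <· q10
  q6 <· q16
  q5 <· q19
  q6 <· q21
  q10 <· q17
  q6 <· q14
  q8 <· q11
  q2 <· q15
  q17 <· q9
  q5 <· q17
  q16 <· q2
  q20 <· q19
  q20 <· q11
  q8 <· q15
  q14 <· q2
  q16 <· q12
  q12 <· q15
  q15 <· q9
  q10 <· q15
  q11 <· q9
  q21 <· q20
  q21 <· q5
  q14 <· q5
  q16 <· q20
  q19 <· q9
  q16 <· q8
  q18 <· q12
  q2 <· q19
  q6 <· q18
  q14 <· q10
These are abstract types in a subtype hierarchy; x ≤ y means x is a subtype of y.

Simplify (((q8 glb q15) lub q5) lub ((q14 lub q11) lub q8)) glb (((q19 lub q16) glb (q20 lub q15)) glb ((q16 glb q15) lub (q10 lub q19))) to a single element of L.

q19

q8 ∧ q15 = q8
q8 ∨ q5 = q9
q14 ∨ q11 = q9
q9 ∨ q8 = q9
q9 ∨ q9 = q9
q19 ∨ q16 = q19
q20 ∨ q15 = q9
q19 ∧ q9 = q19
q16 ∧ q15 = q16
q10 ∨ q19 = q9
q16 ∨ q9 = q9
q19 ∧ q9 = q19
q9 ∧ q19 = q19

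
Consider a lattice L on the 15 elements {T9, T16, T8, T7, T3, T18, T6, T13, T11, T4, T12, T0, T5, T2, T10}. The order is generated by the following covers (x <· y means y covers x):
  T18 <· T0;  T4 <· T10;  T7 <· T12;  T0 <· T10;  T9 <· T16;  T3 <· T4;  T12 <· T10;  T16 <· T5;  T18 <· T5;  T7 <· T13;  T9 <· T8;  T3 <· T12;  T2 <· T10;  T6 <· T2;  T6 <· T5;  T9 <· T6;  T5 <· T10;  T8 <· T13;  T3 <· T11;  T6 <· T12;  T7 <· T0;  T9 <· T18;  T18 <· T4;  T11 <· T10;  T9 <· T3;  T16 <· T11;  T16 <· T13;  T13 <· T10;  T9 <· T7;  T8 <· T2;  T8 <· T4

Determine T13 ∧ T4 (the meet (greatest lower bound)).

Common lower bounds of {T13, T4}: T8, T9.
The greatest among these is T8.

T8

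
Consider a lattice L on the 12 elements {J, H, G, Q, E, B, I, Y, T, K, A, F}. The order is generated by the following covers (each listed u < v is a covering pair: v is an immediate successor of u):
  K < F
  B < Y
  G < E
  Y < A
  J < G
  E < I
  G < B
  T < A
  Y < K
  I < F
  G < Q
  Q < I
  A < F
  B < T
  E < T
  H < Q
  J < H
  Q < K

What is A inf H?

Common lower bounds of {A, H}: J.
The greatest among these is J.

J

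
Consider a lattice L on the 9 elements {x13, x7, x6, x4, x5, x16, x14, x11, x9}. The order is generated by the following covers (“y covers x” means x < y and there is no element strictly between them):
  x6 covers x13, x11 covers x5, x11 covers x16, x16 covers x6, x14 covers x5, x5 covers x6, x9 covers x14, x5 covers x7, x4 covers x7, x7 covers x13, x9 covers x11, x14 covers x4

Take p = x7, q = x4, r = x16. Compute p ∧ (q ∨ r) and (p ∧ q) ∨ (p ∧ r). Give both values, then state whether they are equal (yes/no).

x7; x7; yes

q ∨ r = x9, so p ∧ (q ∨ r) = x7 ∧ x9 = x7.
p ∧ q = x7 and p ∧ r = x13, so (p ∧ q) ∨ (p ∧ r) = x7 ∨ x13 = x7.
Equal: yes.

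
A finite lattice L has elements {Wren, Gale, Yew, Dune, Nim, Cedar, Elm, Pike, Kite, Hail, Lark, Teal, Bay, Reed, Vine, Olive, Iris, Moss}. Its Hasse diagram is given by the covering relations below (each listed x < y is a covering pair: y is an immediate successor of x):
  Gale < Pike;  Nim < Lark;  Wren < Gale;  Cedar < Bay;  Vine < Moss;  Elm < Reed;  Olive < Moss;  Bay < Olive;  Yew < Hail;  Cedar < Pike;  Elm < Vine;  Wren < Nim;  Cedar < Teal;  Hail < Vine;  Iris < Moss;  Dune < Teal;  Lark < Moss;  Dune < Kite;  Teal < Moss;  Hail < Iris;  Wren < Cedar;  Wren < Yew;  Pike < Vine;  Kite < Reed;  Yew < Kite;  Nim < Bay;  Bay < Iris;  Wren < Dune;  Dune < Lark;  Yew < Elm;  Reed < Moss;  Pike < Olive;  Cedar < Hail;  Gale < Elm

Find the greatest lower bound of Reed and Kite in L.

Kite

Common lower bounds of {Reed, Kite}: Dune, Kite, Wren, Yew.
The greatest among these is Kite.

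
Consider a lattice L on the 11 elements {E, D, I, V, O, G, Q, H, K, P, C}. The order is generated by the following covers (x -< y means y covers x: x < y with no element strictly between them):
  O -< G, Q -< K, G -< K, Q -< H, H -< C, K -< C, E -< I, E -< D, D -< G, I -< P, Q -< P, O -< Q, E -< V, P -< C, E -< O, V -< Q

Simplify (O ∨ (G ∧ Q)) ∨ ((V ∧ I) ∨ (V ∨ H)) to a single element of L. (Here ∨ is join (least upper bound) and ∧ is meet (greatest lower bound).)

H

G ∧ Q = O
O ∨ O = O
V ∧ I = E
V ∨ H = H
E ∨ H = H
O ∨ H = H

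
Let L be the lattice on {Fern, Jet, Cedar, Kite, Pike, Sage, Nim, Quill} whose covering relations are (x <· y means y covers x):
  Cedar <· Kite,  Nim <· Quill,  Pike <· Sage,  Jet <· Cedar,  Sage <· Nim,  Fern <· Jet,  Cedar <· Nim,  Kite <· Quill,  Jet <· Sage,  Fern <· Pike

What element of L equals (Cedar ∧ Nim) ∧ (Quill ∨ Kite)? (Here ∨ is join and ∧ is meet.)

Cedar

Cedar ∧ Nim = Cedar
Quill ∨ Kite = Quill
Cedar ∧ Quill = Cedar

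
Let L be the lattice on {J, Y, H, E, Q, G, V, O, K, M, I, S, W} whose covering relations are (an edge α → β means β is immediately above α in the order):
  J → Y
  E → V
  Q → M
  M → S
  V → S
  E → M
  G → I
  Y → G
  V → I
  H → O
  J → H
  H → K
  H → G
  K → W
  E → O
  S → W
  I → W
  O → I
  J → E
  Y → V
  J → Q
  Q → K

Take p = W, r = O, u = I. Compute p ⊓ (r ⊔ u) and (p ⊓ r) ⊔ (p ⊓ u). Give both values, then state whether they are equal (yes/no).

I; I; yes

r ⊔ u = I, so p ⊓ (r ⊔ u) = W ⊓ I = I.
p ⊓ r = O and p ⊓ u = I, so (p ⊓ r) ⊔ (p ⊓ u) = O ⊔ I = I.
Equal: yes.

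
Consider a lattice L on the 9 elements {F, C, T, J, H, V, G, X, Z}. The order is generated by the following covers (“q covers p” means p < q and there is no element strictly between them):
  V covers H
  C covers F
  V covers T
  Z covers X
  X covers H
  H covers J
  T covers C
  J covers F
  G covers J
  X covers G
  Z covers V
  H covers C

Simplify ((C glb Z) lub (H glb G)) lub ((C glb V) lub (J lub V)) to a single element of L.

C ∧ Z = C
H ∧ G = J
C ∨ J = H
C ∧ V = C
J ∨ V = V
C ∨ V = V
H ∨ V = V

V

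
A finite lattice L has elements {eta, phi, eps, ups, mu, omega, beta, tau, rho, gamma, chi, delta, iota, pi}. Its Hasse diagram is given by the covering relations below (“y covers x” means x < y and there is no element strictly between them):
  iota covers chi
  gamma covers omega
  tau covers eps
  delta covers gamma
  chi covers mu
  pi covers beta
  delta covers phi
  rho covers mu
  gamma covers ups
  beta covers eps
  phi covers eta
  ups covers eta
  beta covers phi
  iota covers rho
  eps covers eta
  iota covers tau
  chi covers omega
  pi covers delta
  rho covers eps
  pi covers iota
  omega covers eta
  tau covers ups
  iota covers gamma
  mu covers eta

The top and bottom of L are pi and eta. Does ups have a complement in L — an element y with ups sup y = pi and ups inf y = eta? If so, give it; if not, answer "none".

Need y with ups ∨ y = pi and ups ∧ y = eta.
Checking each element gives: beta.

beta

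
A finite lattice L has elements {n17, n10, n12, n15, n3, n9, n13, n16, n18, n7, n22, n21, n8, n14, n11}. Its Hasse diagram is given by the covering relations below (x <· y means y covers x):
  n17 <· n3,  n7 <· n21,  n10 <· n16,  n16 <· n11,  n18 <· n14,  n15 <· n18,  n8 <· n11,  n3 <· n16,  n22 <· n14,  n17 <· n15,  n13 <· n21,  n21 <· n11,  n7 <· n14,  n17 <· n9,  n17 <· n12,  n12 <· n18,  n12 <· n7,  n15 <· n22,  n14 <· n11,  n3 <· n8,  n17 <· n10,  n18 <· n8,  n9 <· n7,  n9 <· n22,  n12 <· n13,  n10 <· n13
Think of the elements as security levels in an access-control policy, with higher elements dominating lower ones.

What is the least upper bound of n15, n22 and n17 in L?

n22

Common upper bounds of {n15, n22, n17}: n11, n14, n22.
The least among these is n22.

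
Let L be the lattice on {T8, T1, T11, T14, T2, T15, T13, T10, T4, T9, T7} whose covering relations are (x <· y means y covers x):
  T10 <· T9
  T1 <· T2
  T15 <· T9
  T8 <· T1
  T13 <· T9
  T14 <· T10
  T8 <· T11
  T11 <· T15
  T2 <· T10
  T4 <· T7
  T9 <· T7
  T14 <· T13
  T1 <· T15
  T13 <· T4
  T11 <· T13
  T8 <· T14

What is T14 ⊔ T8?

Common upper bounds of {T14, T8}: T10, T13, T14, T4, T7, T9.
The least among these is T14.

T14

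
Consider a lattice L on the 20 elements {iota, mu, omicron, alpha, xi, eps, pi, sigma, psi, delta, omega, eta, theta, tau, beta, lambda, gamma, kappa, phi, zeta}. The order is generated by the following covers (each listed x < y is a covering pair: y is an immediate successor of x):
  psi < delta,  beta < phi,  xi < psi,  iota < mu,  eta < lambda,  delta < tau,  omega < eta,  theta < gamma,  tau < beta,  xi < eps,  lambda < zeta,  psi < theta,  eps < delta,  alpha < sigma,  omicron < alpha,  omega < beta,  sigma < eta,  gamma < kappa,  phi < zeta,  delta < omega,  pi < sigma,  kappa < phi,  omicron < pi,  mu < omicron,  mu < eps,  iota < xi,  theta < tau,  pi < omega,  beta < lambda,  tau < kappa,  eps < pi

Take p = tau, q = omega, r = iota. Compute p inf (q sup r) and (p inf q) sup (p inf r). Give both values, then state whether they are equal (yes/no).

q sup r = omega, so p inf (q sup r) = tau inf omega = delta.
p inf q = delta and p inf r = iota, so (p inf q) sup (p inf r) = delta sup iota = delta.
Equal: yes.

delta; delta; yes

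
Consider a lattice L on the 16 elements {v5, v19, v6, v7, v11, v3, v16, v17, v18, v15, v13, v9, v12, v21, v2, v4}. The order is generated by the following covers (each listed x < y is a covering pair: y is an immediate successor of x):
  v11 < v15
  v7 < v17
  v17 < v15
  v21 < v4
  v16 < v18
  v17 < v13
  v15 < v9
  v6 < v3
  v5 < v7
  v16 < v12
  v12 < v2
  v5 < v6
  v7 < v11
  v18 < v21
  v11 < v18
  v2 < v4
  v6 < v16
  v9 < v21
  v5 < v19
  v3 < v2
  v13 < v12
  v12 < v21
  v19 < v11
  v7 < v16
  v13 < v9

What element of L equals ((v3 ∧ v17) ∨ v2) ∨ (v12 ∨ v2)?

v2

v3 ∧ v17 = v5
v5 ∨ v2 = v2
v12 ∨ v2 = v2
v2 ∨ v2 = v2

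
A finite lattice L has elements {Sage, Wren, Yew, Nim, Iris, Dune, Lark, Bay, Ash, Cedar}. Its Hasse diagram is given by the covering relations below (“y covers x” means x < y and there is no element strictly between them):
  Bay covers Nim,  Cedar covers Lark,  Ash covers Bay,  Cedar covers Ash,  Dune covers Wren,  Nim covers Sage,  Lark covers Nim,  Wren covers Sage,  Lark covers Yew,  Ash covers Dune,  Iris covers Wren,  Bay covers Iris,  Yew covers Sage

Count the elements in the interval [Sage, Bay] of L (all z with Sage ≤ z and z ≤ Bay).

5

The interval [Sage, Bay] = {Bay, Iris, Nim, Sage, Wren}, which has 5 elements.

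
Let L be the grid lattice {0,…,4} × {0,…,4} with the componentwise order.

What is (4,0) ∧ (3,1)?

Common lower bounds of {(4,0), (3,1)}: (0,0), (1,0), (2,0), (3,0).
The greatest among these is (3,0).

(3,0)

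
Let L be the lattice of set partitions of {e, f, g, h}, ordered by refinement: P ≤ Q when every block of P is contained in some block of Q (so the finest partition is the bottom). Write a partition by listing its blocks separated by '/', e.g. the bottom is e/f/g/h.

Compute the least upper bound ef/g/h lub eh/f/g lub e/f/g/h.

efh/g

Common upper bounds of {ef/g/h, eh/f/g, e/f/g/h}: efgh, efh/g.
The least among these is efh/g.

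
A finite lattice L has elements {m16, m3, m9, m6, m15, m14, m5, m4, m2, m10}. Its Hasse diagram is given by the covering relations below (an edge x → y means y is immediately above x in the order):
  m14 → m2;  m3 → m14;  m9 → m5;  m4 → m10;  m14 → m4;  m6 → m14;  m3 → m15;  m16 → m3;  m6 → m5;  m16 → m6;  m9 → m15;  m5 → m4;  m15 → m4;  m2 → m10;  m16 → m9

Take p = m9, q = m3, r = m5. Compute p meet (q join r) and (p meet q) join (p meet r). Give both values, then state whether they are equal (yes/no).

q join r = m4, so p meet (q join r) = m9 meet m4 = m9.
p meet q = m16 and p meet r = m9, so (p meet q) join (p meet r) = m16 join m9 = m9.
Equal: yes.

m9; m9; yes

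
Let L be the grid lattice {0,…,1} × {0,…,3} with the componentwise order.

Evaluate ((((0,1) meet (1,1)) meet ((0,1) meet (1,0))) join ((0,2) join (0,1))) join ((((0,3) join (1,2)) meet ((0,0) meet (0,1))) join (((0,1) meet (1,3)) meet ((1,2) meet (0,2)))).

(0,2)

(0,1) ∧ (1,1) = (0,1)
(0,1) ∧ (1,0) = (0,0)
(0,1) ∧ (0,0) = (0,0)
(0,2) ∨ (0,1) = (0,2)
(0,0) ∨ (0,2) = (0,2)
(0,3) ∨ (1,2) = (1,3)
(0,0) ∧ (0,1) = (0,0)
(1,3) ∧ (0,0) = (0,0)
(0,1) ∧ (1,3) = (0,1)
(1,2) ∧ (0,2) = (0,2)
(0,1) ∧ (0,2) = (0,1)
(0,0) ∨ (0,1) = (0,1)
(0,2) ∨ (0,1) = (0,2)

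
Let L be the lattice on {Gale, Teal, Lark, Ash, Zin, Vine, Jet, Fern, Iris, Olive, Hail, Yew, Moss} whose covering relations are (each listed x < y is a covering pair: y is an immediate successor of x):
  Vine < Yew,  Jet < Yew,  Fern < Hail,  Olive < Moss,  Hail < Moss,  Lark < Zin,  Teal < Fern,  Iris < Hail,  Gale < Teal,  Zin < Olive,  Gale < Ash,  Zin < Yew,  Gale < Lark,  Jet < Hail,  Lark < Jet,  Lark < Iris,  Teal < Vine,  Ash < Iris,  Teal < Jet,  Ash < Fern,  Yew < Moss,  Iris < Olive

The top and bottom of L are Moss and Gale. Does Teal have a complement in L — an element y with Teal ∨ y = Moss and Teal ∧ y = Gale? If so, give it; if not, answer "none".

Need y with Teal ∨ y = Moss and Teal ∧ y = Gale.
Checking each element gives: Olive.

Olive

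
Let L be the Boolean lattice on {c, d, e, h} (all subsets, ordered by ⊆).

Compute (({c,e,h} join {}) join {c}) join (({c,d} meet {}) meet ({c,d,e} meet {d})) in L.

{c,e,h}

{c,e,h} ∨ {} = {c,e,h}
{c,e,h} ∨ {c} = {c,e,h}
{c,d} ∧ {} = {}
{c,d,e} ∧ {d} = {d}
{} ∧ {d} = {}
{c,e,h} ∨ {} = {c,e,h}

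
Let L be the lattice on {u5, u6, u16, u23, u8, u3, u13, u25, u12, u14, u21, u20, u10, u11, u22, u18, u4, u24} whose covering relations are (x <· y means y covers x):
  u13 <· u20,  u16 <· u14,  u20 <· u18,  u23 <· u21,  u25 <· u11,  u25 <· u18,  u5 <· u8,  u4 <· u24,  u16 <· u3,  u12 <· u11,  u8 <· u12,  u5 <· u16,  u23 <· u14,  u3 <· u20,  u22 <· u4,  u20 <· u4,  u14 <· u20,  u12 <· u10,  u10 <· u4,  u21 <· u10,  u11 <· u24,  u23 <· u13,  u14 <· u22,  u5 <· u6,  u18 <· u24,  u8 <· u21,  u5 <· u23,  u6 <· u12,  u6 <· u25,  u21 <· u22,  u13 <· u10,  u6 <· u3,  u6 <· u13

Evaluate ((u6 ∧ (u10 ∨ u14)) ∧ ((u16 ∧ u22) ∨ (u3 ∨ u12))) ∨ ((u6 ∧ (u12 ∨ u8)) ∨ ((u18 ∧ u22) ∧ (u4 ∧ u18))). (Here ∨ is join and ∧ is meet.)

u10 ∨ u14 = u4
u6 ∧ u4 = u6
u16 ∧ u22 = u16
u3 ∨ u12 = u4
u16 ∨ u4 = u4
u6 ∧ u4 = u6
u12 ∨ u8 = u12
u6 ∧ u12 = u6
u18 ∧ u22 = u14
u4 ∧ u18 = u20
u14 ∧ u20 = u14
u6 ∨ u14 = u20
u6 ∨ u20 = u20

u20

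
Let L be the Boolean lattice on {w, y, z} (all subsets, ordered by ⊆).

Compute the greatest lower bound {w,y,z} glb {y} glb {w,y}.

{y}

Common lower bounds of {{w,y,z}, {y}, {w,y}}: {y}, {}.
The greatest among these is {y}.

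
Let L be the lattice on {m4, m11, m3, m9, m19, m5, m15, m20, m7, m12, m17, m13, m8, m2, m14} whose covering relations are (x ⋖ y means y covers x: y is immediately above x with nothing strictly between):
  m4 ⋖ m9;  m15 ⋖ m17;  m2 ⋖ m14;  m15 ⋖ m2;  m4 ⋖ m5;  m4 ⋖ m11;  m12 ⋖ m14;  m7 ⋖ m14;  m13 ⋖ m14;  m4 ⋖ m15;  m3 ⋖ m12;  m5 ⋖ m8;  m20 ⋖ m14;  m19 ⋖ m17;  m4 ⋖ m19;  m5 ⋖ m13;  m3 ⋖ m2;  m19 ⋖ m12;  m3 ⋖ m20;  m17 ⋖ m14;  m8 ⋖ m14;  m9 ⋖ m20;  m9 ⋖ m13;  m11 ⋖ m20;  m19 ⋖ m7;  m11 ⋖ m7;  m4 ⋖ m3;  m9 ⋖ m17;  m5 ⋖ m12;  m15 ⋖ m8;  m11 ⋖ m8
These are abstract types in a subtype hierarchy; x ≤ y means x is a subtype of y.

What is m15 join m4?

Common upper bounds of {m15, m4}: m14, m15, m17, m2, m8.
The least among these is m15.

m15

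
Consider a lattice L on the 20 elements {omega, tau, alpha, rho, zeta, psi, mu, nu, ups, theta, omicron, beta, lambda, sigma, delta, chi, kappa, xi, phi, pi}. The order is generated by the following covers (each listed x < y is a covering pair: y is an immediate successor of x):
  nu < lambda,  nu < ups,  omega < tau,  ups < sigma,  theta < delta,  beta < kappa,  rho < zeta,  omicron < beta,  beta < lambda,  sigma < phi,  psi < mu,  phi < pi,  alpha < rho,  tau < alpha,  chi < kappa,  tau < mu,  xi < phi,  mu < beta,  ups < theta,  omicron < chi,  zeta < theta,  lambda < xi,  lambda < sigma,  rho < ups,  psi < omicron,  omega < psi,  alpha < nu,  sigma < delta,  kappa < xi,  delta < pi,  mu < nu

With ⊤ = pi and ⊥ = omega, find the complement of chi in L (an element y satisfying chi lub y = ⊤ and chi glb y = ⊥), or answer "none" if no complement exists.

Need y with chi ∨ y = pi and chi ∧ y = omega.
Checking each element gives: zeta.

zeta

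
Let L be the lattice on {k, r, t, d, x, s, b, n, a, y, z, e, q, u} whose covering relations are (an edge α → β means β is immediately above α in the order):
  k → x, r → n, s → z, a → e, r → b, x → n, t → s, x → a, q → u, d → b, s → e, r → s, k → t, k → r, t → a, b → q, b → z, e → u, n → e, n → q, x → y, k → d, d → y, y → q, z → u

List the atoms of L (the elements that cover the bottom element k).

d, r, t, x

The atoms are exactly the elements that cover k: d, r, t, x.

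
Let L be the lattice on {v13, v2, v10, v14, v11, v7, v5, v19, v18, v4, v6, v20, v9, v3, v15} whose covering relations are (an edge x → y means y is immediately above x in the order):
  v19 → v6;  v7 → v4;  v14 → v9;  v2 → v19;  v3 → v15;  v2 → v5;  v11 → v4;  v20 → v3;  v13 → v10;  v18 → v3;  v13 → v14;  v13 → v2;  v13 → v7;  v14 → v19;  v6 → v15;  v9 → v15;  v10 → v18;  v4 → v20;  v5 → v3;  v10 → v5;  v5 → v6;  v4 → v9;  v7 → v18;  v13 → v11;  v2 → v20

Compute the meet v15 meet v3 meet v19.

Common lower bounds of {v15, v3, v19}: v13, v2.
The greatest among these is v2.

v2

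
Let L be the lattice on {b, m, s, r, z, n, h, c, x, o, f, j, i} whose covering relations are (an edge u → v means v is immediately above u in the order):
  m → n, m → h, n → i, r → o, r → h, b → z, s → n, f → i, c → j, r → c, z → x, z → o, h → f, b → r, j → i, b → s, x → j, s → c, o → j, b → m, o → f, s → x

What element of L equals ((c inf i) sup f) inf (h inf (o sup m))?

h

c ∧ i = c
c ∨ f = i
o ∨ m = f
h ∧ f = h
i ∧ h = h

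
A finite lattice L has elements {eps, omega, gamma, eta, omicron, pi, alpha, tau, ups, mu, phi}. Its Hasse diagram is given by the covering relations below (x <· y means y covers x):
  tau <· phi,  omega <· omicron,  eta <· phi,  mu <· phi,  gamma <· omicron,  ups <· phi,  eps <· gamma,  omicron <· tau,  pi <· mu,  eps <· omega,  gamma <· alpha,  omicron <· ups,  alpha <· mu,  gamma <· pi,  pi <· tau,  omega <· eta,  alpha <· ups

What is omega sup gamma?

omicron

Common upper bounds of {omega, gamma}: omicron, phi, tau, ups.
The least among these is omicron.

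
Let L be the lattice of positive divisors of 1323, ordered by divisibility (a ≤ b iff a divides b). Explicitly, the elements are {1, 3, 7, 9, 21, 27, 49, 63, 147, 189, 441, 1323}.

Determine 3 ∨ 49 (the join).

Common upper bounds of {3, 49}: 1323, 147, 441.
The least among these is 147.

147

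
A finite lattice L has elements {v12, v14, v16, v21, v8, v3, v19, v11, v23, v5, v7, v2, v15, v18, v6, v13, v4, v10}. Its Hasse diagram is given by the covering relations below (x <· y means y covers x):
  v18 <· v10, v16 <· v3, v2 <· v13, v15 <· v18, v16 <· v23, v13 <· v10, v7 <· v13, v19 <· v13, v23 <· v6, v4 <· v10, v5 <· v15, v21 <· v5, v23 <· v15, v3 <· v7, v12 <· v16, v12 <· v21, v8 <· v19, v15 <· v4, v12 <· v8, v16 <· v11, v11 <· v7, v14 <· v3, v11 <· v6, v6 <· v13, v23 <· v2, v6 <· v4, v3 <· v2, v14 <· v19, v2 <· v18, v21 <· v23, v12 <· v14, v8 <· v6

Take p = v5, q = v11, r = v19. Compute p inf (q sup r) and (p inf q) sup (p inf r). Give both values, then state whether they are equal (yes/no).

q sup r = v13, so p inf (q sup r) = v5 inf v13 = v21.
p inf q = v12 and p inf r = v12, so (p inf q) sup (p inf r) = v12 sup v12 = v12.
Equal: no.

v21; v12; no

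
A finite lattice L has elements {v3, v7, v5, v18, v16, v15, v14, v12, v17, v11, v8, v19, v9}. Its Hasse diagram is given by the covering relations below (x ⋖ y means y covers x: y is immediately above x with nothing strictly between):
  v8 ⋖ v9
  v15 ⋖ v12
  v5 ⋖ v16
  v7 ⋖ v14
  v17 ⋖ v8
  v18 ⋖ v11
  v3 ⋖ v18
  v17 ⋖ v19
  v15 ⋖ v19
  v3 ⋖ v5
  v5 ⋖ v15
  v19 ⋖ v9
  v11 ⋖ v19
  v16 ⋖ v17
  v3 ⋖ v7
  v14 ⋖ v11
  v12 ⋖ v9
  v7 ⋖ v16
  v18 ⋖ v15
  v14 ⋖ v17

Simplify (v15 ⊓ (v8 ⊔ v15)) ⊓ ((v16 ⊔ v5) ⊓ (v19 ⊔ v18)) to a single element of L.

v5

v8 ∨ v15 = v9
v15 ∧ v9 = v15
v16 ∨ v5 = v16
v19 ∨ v18 = v19
v16 ∧ v19 = v16
v15 ∧ v16 = v5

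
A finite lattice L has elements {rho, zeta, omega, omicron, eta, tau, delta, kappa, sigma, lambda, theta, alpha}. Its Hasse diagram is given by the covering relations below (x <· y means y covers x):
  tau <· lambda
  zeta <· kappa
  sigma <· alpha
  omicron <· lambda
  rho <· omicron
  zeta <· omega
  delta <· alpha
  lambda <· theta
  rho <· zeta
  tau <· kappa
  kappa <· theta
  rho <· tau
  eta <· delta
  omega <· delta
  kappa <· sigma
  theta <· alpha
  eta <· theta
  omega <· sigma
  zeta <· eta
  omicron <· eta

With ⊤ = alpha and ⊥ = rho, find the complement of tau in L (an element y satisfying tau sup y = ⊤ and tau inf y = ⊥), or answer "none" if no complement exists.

delta

Need y with tau ∨ y = alpha and tau ∧ y = rho.
Checking each element gives: delta.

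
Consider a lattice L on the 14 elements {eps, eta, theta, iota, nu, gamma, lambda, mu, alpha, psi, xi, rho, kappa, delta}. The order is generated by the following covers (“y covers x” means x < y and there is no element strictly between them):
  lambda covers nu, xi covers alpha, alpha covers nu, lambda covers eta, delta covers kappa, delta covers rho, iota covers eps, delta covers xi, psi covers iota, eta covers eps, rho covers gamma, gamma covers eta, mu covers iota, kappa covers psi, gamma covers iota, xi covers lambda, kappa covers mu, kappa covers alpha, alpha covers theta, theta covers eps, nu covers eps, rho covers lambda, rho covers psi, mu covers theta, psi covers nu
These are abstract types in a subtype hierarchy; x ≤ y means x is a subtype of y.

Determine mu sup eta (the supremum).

Common upper bounds of {mu, eta}: delta.
The least among these is delta.

delta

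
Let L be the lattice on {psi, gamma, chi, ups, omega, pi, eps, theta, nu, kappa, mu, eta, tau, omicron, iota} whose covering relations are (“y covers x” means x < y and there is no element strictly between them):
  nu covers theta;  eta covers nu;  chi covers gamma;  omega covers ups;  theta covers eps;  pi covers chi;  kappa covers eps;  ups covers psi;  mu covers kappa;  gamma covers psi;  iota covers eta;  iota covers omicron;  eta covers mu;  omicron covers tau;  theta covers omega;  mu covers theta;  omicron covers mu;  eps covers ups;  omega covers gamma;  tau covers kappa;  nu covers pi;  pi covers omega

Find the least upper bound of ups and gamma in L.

Common upper bounds of {ups, gamma}: eta, iota, mu, nu, omega, omicron, pi, theta.
The least among these is omega.

omega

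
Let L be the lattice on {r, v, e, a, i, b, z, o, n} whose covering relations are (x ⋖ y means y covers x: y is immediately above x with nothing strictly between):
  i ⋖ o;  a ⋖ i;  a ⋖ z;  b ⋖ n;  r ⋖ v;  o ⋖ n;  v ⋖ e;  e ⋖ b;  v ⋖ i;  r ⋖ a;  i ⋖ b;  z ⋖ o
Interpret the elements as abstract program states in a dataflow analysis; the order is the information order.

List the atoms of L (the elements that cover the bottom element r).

The atoms are exactly the elements that cover r: a, v.

a, v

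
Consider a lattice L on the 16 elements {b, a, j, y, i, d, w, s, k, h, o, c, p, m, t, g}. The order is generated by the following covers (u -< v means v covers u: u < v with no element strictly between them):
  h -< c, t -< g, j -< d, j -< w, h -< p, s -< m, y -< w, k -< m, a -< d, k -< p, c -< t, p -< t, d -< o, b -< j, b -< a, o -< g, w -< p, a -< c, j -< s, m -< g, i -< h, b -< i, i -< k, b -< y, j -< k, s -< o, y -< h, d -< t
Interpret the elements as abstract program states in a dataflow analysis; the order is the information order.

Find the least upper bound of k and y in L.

p

Common upper bounds of {k, y}: g, p, t.
The least among these is p.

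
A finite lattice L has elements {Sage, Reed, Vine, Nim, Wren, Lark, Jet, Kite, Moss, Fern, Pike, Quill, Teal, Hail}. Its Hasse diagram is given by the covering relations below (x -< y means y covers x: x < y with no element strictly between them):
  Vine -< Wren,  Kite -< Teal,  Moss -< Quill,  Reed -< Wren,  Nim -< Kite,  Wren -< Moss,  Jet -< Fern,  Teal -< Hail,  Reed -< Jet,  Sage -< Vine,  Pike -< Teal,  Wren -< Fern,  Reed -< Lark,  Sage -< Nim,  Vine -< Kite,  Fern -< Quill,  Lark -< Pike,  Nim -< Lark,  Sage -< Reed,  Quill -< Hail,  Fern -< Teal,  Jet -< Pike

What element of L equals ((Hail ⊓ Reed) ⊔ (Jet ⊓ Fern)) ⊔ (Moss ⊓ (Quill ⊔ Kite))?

Hail ∧ Reed = Reed
Jet ∧ Fern = Jet
Reed ∨ Jet = Jet
Quill ∨ Kite = Hail
Moss ∧ Hail = Moss
Jet ∨ Moss = Quill

Quill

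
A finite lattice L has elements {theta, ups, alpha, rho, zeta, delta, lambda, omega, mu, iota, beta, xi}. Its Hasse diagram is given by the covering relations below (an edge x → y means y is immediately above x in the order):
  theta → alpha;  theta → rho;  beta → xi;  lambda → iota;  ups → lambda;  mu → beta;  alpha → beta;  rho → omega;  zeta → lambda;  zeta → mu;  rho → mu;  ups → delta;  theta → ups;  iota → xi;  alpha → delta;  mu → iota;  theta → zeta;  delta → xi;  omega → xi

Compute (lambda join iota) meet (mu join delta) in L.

iota

lambda ∨ iota = iota
mu ∨ delta = xi
iota ∧ xi = iota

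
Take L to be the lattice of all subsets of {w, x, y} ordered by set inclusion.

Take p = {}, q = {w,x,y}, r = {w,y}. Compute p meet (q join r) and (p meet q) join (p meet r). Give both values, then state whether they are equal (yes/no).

{}; {}; yes

q join r = {w,x,y}, so p meet (q join r) = {} meet {w,x,y} = {}.
p meet q = {} and p meet r = {}, so (p meet q) join (p meet r) = {} join {} = {}.
Equal: yes.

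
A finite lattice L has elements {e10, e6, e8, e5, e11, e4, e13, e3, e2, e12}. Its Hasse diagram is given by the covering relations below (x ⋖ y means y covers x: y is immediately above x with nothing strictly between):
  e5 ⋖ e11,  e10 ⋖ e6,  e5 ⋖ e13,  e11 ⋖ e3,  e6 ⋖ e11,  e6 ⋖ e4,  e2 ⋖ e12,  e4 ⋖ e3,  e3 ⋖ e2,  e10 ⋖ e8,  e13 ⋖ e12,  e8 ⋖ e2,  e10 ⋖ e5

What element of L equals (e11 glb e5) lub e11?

e11 ∧ e5 = e5
e5 ∨ e11 = e11

e11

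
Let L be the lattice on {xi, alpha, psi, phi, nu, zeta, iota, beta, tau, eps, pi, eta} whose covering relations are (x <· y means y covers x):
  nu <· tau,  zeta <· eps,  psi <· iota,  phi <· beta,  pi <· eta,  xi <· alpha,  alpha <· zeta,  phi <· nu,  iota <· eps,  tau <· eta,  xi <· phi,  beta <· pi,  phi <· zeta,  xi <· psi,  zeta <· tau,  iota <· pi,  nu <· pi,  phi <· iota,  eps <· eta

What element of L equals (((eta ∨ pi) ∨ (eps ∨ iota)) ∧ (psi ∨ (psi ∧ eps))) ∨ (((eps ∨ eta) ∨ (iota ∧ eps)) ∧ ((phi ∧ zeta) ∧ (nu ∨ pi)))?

eta ∨ pi = eta
eps ∨ iota = eps
eta ∨ eps = eta
psi ∧ eps = psi
psi ∨ psi = psi
eta ∧ psi = psi
eps ∨ eta = eta
iota ∧ eps = iota
eta ∨ iota = eta
phi ∧ zeta = phi
nu ∨ pi = pi
phi ∧ pi = phi
eta ∧ phi = phi
psi ∨ phi = iota

iota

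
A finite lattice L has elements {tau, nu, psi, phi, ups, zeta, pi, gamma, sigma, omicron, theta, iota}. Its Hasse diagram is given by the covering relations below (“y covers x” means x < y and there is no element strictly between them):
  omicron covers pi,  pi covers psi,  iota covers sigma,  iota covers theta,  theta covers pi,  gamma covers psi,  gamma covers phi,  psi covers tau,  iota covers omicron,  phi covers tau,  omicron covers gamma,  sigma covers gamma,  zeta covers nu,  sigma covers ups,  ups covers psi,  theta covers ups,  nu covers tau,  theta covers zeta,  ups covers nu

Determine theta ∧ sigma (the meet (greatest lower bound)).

ups

Common lower bounds of {theta, sigma}: nu, psi, tau, ups.
The greatest among these is ups.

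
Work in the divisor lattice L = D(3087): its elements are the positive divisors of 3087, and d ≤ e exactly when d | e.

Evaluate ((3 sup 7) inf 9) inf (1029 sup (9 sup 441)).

3 ∨ 7 = 21
21 ∧ 9 = 3
9 ∨ 441 = 441
1029 ∨ 441 = 3087
3 ∧ 3087 = 3

3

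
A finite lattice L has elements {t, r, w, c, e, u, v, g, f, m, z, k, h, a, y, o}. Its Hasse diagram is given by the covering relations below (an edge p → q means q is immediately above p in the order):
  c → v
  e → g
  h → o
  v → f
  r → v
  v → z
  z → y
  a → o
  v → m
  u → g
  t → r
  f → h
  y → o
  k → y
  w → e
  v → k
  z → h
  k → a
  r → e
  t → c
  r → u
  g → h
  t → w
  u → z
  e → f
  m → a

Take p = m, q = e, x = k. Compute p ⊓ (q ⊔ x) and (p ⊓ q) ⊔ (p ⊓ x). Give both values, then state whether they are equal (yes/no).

q ⊔ x = o, so p ⊓ (q ⊔ x) = m ⊓ o = m.
p ⊓ q = r and p ⊓ x = v, so (p ⊓ q) ⊔ (p ⊓ x) = r ⊔ v = v.
Equal: no.

m; v; no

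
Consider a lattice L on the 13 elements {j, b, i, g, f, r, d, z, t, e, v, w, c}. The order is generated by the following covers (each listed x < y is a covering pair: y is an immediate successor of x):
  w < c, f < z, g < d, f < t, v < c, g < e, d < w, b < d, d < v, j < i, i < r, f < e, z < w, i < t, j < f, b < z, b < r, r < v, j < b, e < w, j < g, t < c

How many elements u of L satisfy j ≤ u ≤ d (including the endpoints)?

The interval [j, d] = {b, d, g, j}, which has 4 elements.

4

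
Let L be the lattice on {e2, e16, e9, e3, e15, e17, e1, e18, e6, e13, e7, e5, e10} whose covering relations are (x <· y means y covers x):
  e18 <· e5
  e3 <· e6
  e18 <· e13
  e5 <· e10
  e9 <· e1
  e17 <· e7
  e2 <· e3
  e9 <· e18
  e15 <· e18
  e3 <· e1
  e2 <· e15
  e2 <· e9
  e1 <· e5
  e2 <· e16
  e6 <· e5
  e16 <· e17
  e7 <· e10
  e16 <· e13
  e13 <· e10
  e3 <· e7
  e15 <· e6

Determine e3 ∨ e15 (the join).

e6

Common upper bounds of {e3, e15}: e10, e5, e6.
The least among these is e6.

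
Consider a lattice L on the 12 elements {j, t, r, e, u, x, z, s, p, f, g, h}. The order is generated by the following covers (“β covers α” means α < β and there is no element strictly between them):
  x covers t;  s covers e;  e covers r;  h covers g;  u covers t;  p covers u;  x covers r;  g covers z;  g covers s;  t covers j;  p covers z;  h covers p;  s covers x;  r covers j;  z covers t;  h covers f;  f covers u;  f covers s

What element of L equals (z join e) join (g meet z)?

z ∨ e = g
g ∧ z = z
g ∨ z = g

g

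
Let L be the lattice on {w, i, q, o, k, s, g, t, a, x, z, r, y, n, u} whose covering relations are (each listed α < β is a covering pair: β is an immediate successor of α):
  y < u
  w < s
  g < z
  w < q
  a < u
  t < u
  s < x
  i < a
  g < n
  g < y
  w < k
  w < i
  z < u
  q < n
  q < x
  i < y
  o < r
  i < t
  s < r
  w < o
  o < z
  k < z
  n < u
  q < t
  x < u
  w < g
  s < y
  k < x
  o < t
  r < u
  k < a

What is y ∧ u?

Common lower bounds of {y, u}: g, i, s, w, y.
The greatest among these is y.

y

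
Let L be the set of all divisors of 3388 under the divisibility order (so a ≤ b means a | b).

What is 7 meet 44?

In the divisibility order, the meet is the greatest common divisor: gcd(7, 44) = 1.

1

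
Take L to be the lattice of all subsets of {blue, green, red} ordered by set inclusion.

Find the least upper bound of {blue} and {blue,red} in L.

{blue,red}

Under ⊆, join is union: {blue} ∪ {blue,red} = {blue,red}.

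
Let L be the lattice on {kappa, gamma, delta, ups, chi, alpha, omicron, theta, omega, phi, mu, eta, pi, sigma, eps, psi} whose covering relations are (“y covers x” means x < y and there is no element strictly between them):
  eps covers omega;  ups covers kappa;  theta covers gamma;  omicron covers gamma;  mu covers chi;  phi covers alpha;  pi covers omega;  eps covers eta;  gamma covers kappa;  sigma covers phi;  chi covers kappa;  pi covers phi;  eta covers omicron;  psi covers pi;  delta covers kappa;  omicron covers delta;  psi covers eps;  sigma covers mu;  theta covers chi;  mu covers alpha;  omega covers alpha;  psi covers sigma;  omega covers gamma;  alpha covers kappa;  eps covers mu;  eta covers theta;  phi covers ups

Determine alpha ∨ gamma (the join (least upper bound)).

Common upper bounds of {alpha, gamma}: eps, omega, pi, psi.
The least among these is omega.

omega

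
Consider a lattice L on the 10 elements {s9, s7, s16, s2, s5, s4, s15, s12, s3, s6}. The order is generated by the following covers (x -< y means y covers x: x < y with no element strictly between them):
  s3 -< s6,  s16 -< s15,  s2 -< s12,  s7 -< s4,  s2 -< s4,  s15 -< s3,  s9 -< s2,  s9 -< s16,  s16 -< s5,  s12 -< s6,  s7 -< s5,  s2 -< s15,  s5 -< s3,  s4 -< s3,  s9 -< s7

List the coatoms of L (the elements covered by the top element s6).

s12, s3

The coatoms are exactly the elements covered by s6: s12, s3.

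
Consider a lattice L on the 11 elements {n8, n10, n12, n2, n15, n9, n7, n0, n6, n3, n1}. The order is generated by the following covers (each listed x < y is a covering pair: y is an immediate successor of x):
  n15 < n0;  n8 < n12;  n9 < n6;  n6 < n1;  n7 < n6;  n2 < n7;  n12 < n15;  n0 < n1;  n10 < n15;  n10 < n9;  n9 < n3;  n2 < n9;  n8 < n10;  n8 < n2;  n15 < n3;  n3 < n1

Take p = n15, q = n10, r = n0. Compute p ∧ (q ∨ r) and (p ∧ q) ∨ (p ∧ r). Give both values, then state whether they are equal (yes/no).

n15; n15; yes

q ∨ r = n0, so p ∧ (q ∨ r) = n15 ∧ n0 = n15.
p ∧ q = n10 and p ∧ r = n15, so (p ∧ q) ∨ (p ∧ r) = n10 ∨ n15 = n15.
Equal: yes.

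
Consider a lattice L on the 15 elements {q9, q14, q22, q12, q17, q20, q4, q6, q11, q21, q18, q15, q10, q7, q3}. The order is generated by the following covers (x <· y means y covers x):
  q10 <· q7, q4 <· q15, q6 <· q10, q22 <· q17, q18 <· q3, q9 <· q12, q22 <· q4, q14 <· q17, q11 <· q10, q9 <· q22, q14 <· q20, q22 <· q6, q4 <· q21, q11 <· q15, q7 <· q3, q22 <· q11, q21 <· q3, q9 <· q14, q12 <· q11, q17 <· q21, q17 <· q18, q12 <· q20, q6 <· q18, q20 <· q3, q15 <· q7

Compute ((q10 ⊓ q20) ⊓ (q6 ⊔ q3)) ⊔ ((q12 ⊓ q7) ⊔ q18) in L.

q3

q10 ∧ q20 = q12
q6 ∨ q3 = q3
q12 ∧ q3 = q12
q12 ∧ q7 = q12
q12 ∨ q18 = q3
q12 ∨ q3 = q3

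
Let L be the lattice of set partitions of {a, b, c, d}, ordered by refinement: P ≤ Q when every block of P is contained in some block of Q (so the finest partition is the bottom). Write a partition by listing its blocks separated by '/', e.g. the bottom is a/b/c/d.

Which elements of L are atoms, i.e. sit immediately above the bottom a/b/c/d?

The atoms are exactly the elements that cover a/b/c/d: a/b/cd, a/bc/d, a/bd/c, ab/c/d, ac/b/d, ad/b/c.

a/b/cd, a/bc/d, a/bd/c, ab/c/d, ac/b/d, ad/b/c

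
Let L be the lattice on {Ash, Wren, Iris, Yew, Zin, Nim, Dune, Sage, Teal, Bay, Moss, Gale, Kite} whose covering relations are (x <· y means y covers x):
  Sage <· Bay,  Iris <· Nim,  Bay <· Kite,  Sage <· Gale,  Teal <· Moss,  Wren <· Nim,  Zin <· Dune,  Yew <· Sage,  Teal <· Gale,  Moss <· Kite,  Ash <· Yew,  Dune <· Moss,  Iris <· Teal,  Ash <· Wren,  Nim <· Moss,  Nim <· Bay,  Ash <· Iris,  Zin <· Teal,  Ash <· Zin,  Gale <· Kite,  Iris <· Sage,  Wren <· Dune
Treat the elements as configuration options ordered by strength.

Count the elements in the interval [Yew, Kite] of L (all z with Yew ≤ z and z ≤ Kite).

5

The interval [Yew, Kite] = {Bay, Gale, Kite, Sage, Yew}, which has 5 elements.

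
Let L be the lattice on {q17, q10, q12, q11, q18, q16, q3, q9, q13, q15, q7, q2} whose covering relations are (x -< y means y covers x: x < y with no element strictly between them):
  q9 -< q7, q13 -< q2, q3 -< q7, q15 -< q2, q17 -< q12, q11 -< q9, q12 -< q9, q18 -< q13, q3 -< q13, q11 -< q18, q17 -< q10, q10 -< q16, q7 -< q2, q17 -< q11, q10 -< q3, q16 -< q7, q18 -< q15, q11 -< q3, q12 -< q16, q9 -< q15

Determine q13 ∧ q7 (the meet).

q3

Common lower bounds of {q13, q7}: q10, q11, q17, q3.
The greatest among these is q3.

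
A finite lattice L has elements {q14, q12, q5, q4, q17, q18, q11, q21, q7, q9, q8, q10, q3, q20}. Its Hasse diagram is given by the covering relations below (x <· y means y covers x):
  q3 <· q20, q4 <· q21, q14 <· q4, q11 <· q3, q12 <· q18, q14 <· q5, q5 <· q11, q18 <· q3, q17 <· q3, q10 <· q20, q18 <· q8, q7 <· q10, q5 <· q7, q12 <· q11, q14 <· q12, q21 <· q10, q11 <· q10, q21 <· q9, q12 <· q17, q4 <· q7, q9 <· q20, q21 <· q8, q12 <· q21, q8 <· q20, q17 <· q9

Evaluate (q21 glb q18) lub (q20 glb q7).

q21 ∧ q18 = q12
q20 ∧ q7 = q7
q12 ∨ q7 = q10

q10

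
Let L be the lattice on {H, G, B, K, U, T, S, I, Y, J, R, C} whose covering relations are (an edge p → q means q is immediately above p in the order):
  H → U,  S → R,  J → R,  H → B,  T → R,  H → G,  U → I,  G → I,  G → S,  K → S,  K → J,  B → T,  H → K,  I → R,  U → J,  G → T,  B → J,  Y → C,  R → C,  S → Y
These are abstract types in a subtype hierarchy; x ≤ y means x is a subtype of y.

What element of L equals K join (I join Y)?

I ∨ Y = C
K ∨ C = C

C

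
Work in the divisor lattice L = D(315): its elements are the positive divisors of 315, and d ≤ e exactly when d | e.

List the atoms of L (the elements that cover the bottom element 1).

3, 5, 7

The atoms are exactly the elements that cover 1: 3, 5, 7.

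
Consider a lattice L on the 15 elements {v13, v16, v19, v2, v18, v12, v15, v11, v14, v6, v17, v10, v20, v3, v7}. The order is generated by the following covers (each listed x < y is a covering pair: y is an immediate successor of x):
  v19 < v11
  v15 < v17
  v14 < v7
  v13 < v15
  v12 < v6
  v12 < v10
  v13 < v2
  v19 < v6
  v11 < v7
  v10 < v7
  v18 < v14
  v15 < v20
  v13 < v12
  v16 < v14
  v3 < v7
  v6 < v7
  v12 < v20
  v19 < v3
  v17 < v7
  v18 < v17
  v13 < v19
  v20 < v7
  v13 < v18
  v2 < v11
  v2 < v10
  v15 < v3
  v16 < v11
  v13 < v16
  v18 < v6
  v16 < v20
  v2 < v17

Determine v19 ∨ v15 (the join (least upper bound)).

Common upper bounds of {v19, v15}: v3, v7.
The least among these is v3.

v3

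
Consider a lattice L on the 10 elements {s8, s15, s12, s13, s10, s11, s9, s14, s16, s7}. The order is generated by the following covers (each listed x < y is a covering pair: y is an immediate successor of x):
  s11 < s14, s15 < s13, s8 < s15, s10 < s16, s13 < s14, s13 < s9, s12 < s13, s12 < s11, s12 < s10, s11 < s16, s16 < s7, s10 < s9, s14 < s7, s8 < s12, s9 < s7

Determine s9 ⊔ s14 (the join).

s7

Common upper bounds of {s9, s14}: s7.
The least among these is s7.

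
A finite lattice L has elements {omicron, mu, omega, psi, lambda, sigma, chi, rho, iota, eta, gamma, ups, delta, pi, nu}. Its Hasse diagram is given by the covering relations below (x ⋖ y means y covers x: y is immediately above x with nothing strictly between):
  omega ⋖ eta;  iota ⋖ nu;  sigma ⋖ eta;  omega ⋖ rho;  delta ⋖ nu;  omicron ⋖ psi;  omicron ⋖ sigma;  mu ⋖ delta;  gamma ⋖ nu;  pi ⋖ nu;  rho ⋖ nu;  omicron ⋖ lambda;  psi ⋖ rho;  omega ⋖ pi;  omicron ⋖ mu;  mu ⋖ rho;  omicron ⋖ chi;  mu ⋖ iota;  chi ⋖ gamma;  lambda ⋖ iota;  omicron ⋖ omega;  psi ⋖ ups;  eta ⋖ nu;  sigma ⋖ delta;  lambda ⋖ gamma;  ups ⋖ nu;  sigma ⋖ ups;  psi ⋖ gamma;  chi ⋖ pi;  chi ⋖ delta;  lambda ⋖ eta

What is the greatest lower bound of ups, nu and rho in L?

psi

Common lower bounds of {ups, nu, rho}: omicron, psi.
The greatest among these is psi.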